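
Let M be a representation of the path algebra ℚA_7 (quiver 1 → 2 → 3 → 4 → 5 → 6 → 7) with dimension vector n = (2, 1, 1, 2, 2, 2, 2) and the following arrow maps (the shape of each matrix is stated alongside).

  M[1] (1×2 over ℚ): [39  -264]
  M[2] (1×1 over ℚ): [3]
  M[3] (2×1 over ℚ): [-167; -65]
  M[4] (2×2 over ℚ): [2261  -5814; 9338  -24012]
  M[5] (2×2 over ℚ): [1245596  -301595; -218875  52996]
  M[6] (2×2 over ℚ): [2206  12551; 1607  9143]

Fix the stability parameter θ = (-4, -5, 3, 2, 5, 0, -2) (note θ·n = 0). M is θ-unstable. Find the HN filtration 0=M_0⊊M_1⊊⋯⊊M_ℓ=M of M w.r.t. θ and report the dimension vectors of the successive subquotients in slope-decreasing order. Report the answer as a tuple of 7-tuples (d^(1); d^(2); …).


Interval decomposition of M: I[1,1], I[1,7], I[4,4], I[5,7].
HN type (ℓ=5): μ^(1)=2; μ^(2)=8/5; μ^(3)=1; μ^(4)=-4; μ^(5)=-9/2

((0, 0, 0, 1, 0, 0, 0); (0, 0, 1, 1, 1, 1, 1); (0, 0, 0, 0, 1, 1, 1); (1, 0, 0, 0, 0, 0, 0); (1, 1, 0, 0, 0, 0, 0))


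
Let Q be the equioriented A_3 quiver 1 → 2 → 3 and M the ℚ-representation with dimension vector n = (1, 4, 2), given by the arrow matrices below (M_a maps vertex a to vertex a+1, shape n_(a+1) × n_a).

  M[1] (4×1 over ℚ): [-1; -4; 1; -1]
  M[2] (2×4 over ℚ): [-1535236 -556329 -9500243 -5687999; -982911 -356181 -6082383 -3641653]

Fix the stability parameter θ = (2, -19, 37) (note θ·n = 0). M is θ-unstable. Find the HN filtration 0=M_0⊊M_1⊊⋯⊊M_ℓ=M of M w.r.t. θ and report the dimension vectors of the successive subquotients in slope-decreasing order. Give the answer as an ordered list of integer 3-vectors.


Interval decomposition of M: I[1,3], I[2,2]^2, I[2,3].
HN type (ℓ=3): μ^(1)=37; μ^(2)=-17/2; μ^(3)=-19

((0, 0, 2); (1, 1, 0); (0, 3, 0))


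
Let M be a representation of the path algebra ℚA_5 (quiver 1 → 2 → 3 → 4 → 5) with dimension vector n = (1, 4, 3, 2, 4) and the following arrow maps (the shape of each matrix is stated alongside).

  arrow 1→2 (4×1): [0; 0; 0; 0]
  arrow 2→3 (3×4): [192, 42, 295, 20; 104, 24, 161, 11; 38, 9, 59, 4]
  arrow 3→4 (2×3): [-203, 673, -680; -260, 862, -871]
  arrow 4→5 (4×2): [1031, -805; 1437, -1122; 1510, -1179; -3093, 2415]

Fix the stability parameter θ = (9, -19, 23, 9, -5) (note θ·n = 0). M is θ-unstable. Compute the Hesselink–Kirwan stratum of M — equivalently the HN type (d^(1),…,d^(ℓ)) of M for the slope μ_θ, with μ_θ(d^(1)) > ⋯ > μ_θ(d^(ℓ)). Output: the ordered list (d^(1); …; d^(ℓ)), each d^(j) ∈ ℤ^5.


Interval decomposition of M: I[1,1], I[2,2], I[2,3], I[2,5]^2, I[5,5]^2.
HN type (ℓ=4): μ^(1)=23; μ^(2)=9; μ^(3)=-5; μ^(4)=-19

((0, 0, 1, 0, 0); (1, 0, 2, 2, 2); (0, 0, 0, 0, 2); (0, 4, 0, 0, 0))


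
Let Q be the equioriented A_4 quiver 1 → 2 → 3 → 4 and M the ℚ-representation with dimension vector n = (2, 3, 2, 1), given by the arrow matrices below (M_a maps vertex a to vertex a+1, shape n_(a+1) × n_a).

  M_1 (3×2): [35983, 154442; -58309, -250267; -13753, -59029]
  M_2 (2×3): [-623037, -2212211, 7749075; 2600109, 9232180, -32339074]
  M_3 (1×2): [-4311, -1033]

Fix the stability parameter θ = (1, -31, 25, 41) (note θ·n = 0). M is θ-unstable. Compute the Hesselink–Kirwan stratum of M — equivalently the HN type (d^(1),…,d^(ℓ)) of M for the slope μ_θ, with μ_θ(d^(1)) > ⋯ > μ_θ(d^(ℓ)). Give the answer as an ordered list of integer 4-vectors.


Interval decomposition of M: I[1,2], I[1,3], I[2,4].
HN type (ℓ=4): μ^(1)=41; μ^(2)=25; μ^(3)=-15; μ^(4)=-31

((0, 0, 0, 1); (0, 0, 2, 0); (2, 2, 0, 0); (0, 1, 0, 0))


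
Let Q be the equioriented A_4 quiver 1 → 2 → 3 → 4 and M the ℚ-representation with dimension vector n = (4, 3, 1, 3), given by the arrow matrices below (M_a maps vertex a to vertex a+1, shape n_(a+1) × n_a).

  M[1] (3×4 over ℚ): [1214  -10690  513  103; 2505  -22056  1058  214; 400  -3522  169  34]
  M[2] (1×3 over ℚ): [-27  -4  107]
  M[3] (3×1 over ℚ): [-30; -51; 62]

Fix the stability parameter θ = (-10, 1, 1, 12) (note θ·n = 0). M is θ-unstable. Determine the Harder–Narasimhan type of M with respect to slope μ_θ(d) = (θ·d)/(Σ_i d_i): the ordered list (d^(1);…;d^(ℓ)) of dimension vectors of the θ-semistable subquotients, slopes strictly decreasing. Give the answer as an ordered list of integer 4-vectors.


Via rank(M_{q-1}∘⋯∘M_p): M ≅ I[1,1], I[1,2]^2, I[1,4], I[4,4]^2.
μ_θ-semistable layers: μ^(1)=12; μ^(2)=1; μ^(3)=-10

((0, 0, 0, 3); (0, 3, 1, 0); (4, 0, 0, 0))


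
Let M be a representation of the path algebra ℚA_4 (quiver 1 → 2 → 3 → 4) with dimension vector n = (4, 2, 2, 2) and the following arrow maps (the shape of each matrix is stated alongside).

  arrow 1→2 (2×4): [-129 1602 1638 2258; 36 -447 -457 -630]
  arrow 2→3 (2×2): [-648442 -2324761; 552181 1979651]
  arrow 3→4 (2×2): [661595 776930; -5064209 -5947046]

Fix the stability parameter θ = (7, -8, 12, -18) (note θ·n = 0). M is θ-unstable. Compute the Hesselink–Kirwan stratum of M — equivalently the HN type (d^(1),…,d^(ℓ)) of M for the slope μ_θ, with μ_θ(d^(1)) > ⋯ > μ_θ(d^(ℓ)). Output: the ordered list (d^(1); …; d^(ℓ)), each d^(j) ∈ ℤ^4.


Interval decomposition of M: I[1,1]^2, I[1,3], I[1,4], I[4,4].
HN type (ℓ=5): μ^(1)=12; μ^(2)=7; μ^(3)=-1/2; μ^(4)=-7/4; μ^(5)=-18

((0, 0, 1, 0); (2, 0, 0, 0); (1, 1, 0, 0); (1, 1, 1, 1); (0, 0, 0, 1))


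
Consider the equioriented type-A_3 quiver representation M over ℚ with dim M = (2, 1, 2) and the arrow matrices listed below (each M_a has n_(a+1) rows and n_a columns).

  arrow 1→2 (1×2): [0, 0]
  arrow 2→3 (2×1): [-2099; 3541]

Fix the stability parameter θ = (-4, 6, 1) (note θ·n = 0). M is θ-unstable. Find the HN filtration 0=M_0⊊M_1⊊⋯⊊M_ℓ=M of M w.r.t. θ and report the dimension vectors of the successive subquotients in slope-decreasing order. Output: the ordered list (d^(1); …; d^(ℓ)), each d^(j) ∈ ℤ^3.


Interval decomposition of M: I[1,1]^2, I[2,3], I[3,3].
HN type (ℓ=3): μ^(1)=7/2; μ^(2)=1; μ^(3)=-4

((0, 1, 1); (0, 0, 1); (2, 0, 0))


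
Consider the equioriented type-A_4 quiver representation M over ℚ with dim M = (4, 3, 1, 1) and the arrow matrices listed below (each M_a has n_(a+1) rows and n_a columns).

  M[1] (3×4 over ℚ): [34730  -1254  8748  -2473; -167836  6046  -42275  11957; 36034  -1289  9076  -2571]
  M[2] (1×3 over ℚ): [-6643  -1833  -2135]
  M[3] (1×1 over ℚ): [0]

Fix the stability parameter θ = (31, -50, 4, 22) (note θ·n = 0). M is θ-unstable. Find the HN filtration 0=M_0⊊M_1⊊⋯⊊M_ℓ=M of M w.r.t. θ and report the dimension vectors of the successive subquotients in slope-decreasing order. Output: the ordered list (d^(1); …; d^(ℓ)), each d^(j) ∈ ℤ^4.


Interval decomposition of M: I[1,1], I[1,2]^2, I[1,3], I[4,4].
HN type (ℓ=4): μ^(1)=31; μ^(2)=22; μ^(3)=4; μ^(4)=-19/2

((1, 0, 0, 0); (0, 0, 0, 1); (0, 0, 1, 0); (3, 3, 0, 0))


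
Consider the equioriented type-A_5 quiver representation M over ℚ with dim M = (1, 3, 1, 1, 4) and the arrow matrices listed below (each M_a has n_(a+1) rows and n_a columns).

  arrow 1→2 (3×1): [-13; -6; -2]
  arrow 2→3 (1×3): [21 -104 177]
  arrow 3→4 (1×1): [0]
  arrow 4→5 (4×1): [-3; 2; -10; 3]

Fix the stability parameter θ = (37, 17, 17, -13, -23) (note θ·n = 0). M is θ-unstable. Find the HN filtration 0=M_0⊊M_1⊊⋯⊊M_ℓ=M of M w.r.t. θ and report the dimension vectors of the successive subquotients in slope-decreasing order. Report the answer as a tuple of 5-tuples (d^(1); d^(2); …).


Interval decomposition of M: I[1,3], I[2,2]^2, I[4,5], I[5,5]^3.
HN type (ℓ=4): μ^(1)=71/3; μ^(2)=17; μ^(3)=-18; μ^(4)=-23

((1, 1, 1, 0, 0); (0, 2, 0, 0, 0); (0, 0, 0, 1, 1); (0, 0, 0, 0, 3))


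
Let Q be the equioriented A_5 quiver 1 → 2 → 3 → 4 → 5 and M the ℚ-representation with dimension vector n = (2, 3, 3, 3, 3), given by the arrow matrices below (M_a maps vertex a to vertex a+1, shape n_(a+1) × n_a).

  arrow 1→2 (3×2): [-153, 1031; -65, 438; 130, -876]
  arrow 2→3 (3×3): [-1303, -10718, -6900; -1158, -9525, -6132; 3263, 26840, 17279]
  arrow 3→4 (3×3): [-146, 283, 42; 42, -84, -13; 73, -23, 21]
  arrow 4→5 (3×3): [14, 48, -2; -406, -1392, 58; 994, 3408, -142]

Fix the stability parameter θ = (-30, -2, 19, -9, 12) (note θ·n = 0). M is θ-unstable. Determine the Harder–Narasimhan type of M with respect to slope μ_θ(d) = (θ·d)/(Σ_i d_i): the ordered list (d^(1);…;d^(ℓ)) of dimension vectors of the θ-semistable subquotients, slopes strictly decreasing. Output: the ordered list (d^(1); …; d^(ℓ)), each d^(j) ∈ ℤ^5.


Interval decomposition of M: I[1,4]^2, I[2,5], I[5,5]^2.
HN type (ℓ=4): μ^(1)=12; μ^(2)=5; μ^(3)=-2; μ^(4)=-30

((0, 0, 0, 0, 3); (0, 0, 3, 3, 0); (0, 3, 0, 0, 0); (2, 0, 0, 0, 0))


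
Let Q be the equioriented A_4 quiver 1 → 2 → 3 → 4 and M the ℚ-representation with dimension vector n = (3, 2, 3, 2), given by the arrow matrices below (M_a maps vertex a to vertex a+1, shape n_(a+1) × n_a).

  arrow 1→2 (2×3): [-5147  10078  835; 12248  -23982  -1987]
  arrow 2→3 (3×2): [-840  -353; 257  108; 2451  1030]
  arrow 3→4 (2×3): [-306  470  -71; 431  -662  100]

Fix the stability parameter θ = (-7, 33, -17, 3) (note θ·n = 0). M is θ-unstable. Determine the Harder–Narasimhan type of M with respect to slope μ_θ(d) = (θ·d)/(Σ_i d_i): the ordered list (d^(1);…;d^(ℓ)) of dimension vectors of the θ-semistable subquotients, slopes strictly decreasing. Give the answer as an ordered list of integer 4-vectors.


Via rank(M_{q-1}∘⋯∘M_p): M ≅ I[1,1], I[1,4]^2, I[3,3].
μ_θ-semistable layers: μ^(1)=19/3; μ^(2)=-7; μ^(3)=-17

((0, 2, 2, 2); (3, 0, 0, 0); (0, 0, 1, 0))


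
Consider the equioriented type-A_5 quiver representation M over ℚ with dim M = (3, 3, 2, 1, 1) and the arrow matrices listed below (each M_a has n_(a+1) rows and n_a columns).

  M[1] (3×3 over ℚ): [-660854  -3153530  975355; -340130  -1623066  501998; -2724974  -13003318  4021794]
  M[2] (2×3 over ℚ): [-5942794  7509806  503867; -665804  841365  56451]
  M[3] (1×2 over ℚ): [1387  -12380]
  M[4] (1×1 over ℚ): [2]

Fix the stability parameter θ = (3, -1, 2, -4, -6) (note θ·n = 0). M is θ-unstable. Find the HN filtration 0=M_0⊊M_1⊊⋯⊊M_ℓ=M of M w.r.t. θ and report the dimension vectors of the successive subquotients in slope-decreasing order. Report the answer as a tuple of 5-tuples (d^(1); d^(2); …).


Via rank(M_{q-1}∘⋯∘M_p): M ≅ I[1,1], I[1,2], I[1,5], I[2,3].
μ_θ-semistable layers: μ^(1)=3; μ^(2)=2; μ^(3)=1; μ^(4)=-1; μ^(5)=-6/5

((1, 0, 0, 0, 0); (0, 0, 1, 0, 0); (1, 1, 0, 0, 0); (0, 1, 0, 0, 0); (1, 1, 1, 1, 1))


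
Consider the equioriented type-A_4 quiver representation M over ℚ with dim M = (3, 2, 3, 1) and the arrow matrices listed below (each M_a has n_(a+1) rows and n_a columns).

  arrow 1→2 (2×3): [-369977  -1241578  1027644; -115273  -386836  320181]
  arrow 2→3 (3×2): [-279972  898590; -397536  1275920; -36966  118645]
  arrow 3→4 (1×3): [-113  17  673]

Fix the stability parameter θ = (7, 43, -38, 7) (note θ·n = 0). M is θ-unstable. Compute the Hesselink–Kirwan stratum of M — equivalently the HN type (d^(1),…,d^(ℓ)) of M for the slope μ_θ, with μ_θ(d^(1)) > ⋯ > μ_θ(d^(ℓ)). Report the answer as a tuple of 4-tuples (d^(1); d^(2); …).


Interval decomposition of M: I[1,1], I[1,2], I[1,4], I[3,3]^2.
HN type (ℓ=4): μ^(1)=43; μ^(2)=7; μ^(3)=4; μ^(4)=-38

((0, 1, 0, 0); (2, 0, 0, 1); (1, 1, 1, 0); (0, 0, 2, 0))


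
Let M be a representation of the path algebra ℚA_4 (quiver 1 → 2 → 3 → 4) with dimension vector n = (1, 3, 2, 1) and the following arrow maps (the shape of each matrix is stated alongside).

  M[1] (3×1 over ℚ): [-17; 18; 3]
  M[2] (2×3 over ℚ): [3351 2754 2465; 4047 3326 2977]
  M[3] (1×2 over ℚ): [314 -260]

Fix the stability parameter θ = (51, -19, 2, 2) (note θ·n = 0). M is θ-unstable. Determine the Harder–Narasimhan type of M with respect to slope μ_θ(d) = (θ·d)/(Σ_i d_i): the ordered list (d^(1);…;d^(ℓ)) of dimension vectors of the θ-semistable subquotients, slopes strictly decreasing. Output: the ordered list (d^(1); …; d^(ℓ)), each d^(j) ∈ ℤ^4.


Interval decomposition of M: I[1,2], I[2,3], I[2,4].
HN type (ℓ=3): μ^(1)=16; μ^(2)=2; μ^(3)=-19

((1, 1, 0, 0); (0, 0, 2, 1); (0, 2, 0, 0))


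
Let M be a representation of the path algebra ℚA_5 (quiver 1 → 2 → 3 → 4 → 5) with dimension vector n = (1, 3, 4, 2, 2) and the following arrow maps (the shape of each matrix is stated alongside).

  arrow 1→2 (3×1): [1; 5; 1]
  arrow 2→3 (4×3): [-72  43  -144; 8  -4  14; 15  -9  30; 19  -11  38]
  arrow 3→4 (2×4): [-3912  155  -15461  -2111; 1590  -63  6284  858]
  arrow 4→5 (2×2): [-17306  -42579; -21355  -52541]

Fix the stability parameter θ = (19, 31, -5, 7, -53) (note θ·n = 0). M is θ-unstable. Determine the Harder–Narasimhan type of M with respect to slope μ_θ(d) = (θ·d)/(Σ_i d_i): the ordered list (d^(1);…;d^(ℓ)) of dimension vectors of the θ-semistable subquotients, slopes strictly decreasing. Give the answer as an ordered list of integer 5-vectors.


Via rank(M_{q-1}∘⋯∘M_p): M ≅ I[1,3], I[2,5]^2, I[3,3].
μ_θ-semistable layers: μ^(1)=15; μ^(2)=-5

((1, 1, 1, 0, 0); (0, 2, 3, 2, 2))


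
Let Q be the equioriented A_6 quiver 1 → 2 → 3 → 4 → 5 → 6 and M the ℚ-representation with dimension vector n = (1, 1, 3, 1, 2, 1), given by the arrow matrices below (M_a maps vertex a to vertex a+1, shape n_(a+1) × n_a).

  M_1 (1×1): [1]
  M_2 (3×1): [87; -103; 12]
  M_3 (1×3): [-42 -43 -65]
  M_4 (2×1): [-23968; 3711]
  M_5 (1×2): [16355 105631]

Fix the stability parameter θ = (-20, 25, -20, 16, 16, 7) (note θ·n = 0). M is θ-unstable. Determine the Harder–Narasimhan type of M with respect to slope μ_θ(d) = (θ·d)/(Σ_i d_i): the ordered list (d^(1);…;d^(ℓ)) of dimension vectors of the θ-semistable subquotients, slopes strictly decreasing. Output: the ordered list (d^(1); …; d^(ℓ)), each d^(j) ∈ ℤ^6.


Barcode: M ≅ I[1,6], I[3,3]^2, I[5,5]. HN layers by μ_θ (4 steps, strictly decreasing):
  μ^(1)=16; μ^(2)=13; μ^(3)=5/2; μ^(4)=-20

((0, 0, 0, 0, 1, 0); (0, 0, 0, 1, 1, 1); (0, 1, 1, 0, 0, 0); (1, 0, 2, 0, 0, 0))


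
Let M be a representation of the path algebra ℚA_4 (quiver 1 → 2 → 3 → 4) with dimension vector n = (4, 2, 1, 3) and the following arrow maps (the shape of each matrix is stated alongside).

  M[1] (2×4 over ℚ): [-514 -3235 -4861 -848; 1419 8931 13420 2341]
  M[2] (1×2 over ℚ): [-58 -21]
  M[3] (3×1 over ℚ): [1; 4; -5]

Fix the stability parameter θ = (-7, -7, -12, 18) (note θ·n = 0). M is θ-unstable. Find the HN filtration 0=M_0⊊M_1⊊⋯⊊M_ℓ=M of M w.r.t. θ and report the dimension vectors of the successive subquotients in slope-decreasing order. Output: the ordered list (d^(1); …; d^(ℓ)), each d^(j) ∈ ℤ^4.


Via rank(M_{q-1}∘⋯∘M_p): M ≅ I[1,1]^2, I[1,2], I[1,4], I[4,4]^2.
μ_θ-semistable layers: μ^(1)=18; μ^(2)=-7; μ^(3)=-26/3

((0, 0, 0, 3); (3, 1, 0, 0); (1, 1, 1, 0))


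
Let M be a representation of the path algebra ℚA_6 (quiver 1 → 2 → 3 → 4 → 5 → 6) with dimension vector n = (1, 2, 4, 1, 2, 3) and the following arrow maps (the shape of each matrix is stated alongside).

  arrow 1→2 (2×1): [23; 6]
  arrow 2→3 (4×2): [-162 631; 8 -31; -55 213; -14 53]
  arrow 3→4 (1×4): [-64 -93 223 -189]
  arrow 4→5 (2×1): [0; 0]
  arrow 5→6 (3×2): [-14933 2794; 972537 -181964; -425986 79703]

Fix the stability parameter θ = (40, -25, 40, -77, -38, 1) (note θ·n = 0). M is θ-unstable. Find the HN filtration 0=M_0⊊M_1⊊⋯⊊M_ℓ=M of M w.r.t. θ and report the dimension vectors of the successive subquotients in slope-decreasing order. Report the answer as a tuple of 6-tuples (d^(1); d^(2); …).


Interval decomposition of M: I[1,4], I[2,3], I[3,3]^2, I[5,6]^2, I[6,6].
HN type (ℓ=5): μ^(1)=40; μ^(2)=1; μ^(3)=-11/2; μ^(4)=-25; μ^(5)=-38

((0, 0, 3, 0, 0, 0); (0, 0, 0, 0, 0, 3); (1, 1, 1, 1, 0, 0); (0, 1, 0, 0, 0, 0); (0, 0, 0, 0, 2, 0))


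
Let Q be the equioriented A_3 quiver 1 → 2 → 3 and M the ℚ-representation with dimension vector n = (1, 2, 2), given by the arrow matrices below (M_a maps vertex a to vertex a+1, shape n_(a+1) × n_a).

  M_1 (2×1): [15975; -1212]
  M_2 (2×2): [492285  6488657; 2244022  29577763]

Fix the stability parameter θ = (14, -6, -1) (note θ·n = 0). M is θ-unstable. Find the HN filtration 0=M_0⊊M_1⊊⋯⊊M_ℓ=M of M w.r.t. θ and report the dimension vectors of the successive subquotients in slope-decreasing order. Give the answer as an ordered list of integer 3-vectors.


Interval decomposition of M: I[1,3], I[2,3].
HN type (ℓ=3): μ^(1)=7/3; μ^(2)=-1; μ^(3)=-6

((1, 1, 1); (0, 0, 1); (0, 1, 0))


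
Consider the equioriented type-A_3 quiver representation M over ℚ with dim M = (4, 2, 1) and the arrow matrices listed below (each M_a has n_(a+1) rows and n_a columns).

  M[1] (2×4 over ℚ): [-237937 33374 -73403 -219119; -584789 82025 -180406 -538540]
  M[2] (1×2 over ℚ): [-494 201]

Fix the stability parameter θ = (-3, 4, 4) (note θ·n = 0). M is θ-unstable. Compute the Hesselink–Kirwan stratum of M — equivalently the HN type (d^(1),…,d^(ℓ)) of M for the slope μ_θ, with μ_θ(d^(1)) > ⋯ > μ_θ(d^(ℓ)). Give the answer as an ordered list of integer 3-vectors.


Interval decomposition of M: I[1,1]^2, I[1,2], I[1,3].
HN type (ℓ=2): μ^(1)=4; μ^(2)=-3

((0, 2, 1); (4, 0, 0))


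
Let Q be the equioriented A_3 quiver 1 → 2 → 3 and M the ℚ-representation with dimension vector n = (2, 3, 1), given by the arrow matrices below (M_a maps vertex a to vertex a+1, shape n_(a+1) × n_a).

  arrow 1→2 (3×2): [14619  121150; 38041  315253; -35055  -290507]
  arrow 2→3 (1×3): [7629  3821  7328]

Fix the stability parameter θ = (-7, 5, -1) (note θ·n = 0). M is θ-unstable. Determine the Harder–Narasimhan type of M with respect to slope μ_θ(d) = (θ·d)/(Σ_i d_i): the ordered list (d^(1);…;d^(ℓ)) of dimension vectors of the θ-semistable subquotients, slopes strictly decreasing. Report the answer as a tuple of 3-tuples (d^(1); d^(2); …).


Via rank(M_{q-1}∘⋯∘M_p): M ≅ I[1,2], I[1,3], I[2,2].
μ_θ-semistable layers: μ^(1)=5; μ^(2)=2; μ^(3)=-7

((0, 2, 0); (0, 1, 1); (2, 0, 0))


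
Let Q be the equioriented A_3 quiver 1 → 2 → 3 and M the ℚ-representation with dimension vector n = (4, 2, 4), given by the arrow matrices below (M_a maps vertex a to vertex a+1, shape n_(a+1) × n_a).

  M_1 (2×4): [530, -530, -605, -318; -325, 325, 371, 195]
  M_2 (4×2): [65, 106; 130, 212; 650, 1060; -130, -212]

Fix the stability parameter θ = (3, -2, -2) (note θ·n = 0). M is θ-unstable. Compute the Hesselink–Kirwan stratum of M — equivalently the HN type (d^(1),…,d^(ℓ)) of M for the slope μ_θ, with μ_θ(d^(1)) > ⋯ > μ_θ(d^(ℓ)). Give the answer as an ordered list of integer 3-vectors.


Barcode: M ≅ I[1,1]^2, I[1,2], I[1,3], I[3,3]^3. HN layers by μ_θ (4 steps, strictly decreasing):
  μ^(1)=3; μ^(2)=1/2; μ^(3)=-1/3; μ^(4)=-2

((2, 0, 0); (1, 1, 0); (1, 1, 1); (0, 0, 3))


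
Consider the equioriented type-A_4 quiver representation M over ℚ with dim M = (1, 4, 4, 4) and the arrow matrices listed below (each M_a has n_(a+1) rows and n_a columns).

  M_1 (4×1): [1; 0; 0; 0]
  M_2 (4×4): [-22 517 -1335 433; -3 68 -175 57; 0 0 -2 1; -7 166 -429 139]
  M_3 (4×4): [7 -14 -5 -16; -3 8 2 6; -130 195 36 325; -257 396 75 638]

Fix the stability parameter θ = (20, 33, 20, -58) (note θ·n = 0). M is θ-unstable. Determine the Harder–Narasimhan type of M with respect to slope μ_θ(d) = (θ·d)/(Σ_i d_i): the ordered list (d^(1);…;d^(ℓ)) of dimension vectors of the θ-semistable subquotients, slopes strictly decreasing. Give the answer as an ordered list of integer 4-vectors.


Barcode: M ≅ I[1,3], I[2,2], I[2,4]^2, I[3,4], I[4,4]. HN layers by μ_θ (6 steps, strictly decreasing):
  μ^(1)=33; μ^(2)=53/2; μ^(3)=20; μ^(4)=-5/3; μ^(5)=-19; μ^(6)=-58

((0, 1, 0, 0); (0, 1, 1, 0); (1, 0, 0, 0); (0, 2, 2, 2); (0, 0, 1, 1); (0, 0, 0, 1))


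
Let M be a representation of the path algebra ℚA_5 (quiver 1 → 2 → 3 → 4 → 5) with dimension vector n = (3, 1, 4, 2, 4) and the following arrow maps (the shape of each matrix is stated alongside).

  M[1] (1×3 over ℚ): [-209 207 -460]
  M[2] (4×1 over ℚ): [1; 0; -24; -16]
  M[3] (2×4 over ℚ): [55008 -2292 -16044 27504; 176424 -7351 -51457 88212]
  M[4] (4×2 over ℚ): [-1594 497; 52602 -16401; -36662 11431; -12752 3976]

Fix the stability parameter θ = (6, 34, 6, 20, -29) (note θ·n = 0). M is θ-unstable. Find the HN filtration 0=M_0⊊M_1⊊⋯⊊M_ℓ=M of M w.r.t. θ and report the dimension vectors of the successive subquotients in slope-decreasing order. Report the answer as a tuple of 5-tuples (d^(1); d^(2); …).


Via rank(M_{q-1}∘⋯∘M_p): M ≅ I[1,1]^2, I[1,3], I[3,3]^2, I[3,5], I[4,4], I[5,5]^3.
μ_θ-semistable layers: μ^(1)=20; μ^(2)=6; μ^(3)=-1; μ^(4)=-29

((0, 1, 1, 1, 0); (3, 0, 2, 0, 0); (0, 0, 1, 1, 1); (0, 0, 0, 0, 3))


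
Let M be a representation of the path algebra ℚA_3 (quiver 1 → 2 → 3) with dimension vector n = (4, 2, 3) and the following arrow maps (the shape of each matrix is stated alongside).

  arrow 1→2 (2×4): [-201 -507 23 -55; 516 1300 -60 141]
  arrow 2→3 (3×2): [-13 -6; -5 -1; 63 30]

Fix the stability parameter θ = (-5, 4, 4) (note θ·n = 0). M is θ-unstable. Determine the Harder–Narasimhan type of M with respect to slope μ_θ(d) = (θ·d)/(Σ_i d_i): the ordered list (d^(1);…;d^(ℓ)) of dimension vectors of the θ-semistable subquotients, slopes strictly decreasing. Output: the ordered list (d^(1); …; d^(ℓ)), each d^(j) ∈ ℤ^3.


Barcode: M ≅ I[1,1]^2, I[1,3]^2, I[3,3]. HN layers by μ_θ (2 steps, strictly decreasing):
  μ^(1)=4; μ^(2)=-5

((0, 2, 3); (4, 0, 0))


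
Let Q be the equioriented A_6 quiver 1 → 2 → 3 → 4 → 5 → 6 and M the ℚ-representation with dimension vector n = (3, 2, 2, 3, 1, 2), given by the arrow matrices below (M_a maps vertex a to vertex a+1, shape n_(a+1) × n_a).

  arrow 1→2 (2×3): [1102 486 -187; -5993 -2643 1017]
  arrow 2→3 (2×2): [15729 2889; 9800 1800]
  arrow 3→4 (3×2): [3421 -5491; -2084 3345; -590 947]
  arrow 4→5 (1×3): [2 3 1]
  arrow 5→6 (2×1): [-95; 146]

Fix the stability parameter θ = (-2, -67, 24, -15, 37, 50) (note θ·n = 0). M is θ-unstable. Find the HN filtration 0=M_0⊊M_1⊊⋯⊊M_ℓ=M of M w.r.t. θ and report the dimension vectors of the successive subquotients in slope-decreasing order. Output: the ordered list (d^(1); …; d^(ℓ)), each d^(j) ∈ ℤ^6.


Via rank(M_{q-1}∘⋯∘M_p): M ≅ I[1,1], I[1,2], I[1,4], I[3,4], I[4,6], I[6,6].
μ_θ-semistable layers: μ^(1)=50; μ^(2)=37; μ^(3)=9/2; μ^(4)=-2; μ^(5)=-15; μ^(6)=-69/2

((0, 0, 0, 0, 0, 2); (0, 0, 0, 0, 1, 0); (0, 0, 2, 2, 0, 0); (1, 0, 0, 0, 0, 0); (0, 0, 0, 1, 0, 0); (2, 2, 0, 0, 0, 0))


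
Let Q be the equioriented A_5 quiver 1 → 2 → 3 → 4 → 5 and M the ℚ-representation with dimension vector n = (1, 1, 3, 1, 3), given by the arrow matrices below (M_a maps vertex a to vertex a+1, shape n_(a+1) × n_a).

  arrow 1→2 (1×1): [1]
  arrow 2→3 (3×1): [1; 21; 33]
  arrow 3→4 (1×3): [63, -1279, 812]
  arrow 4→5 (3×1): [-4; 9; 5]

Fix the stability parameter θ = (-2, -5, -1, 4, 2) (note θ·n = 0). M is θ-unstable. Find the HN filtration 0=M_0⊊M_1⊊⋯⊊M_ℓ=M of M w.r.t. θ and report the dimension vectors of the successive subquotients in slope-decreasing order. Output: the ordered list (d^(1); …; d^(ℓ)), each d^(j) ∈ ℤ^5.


Barcode: M ≅ I[1,3], I[3,3], I[3,5], I[5,5]^2. HN layers by μ_θ (4 steps, strictly decreasing):
  μ^(1)=3; μ^(2)=2; μ^(3)=-1; μ^(4)=-7/2

((0, 0, 0, 1, 1); (0, 0, 0, 0, 2); (0, 0, 3, 0, 0); (1, 1, 0, 0, 0))


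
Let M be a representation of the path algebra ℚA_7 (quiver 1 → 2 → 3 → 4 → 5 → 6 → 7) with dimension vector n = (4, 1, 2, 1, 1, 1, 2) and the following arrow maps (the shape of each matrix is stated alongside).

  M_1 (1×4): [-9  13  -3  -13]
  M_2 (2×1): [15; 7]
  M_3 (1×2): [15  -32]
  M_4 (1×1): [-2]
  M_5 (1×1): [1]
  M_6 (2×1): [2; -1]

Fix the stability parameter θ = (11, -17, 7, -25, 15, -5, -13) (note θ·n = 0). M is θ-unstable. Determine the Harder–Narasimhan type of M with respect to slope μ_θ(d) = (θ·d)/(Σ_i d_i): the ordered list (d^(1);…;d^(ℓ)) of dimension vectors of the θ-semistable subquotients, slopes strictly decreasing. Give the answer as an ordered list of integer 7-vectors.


Interval decomposition of M: I[1,1]^3, I[1,7], I[3,3], I[7,7].
HN type (ℓ=5): μ^(1)=11; μ^(2)=7; μ^(3)=-1; μ^(4)=-6; μ^(5)=-13

((3, 0, 0, 0, 0, 0, 0); (0, 0, 1, 0, 0, 0, 0); (0, 0, 0, 0, 1, 1, 1); (1, 1, 1, 1, 0, 0, 0); (0, 0, 0, 0, 0, 0, 1))


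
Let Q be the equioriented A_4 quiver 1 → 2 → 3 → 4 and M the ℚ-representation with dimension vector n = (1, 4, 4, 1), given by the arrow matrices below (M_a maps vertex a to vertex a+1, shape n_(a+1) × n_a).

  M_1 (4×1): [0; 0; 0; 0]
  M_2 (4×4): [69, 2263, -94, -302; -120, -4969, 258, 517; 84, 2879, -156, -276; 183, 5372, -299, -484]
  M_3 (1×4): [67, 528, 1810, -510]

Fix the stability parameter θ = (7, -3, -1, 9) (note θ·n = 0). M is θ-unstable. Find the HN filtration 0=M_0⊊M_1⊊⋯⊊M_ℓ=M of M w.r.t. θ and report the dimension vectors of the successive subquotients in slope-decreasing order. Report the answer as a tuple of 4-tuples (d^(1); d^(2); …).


Barcode: M ≅ I[1,1], I[2,3]^3, I[2,4]. HN layers by μ_θ (4 steps, strictly decreasing):
  μ^(1)=9; μ^(2)=7; μ^(3)=-1; μ^(4)=-3

((0, 0, 0, 1); (1, 0, 0, 0); (0, 0, 4, 0); (0, 4, 0, 0))


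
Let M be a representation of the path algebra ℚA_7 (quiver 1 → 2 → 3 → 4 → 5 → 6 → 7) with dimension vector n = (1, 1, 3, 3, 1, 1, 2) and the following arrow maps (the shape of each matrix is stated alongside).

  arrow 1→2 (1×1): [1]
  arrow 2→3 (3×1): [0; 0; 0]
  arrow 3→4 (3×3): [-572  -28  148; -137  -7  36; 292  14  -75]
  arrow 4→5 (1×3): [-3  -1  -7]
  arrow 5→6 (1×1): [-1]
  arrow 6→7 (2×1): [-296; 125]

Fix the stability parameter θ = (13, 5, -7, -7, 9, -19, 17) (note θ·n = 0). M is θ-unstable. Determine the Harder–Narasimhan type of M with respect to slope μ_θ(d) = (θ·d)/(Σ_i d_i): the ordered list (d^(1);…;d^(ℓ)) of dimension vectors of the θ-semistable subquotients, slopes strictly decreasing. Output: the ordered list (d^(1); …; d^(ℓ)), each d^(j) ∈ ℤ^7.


Via rank(M_{q-1}∘⋯∘M_p): M ≅ I[1,2], I[3,3], I[3,4], I[3,7], I[4,4], I[7,7].
μ_θ-semistable layers: μ^(1)=17; μ^(2)=9; μ^(3)=-5; μ^(4)=-7

((0, 0, 0, 0, 0, 0, 2); (1, 1, 0, 0, 0, 0, 0); (0, 0, 0, 0, 1, 1, 0); (0, 0, 3, 3, 0, 0, 0))


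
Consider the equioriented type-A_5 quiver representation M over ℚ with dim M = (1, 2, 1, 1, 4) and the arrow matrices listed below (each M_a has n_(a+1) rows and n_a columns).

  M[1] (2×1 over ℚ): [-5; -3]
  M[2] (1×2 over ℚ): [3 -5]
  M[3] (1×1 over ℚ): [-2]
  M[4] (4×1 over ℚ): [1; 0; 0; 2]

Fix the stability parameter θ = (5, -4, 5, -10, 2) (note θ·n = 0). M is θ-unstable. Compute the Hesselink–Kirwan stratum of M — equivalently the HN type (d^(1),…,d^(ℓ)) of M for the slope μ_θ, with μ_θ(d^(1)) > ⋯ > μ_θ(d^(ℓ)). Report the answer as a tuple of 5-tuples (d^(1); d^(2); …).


Barcode: M ≅ I[1,2], I[2,5], I[5,5]^3. HN layers by μ_θ (4 steps, strictly decreasing):
  μ^(1)=2; μ^(2)=1/2; μ^(3)=-5/2; μ^(4)=-4

((0, 0, 0, 0, 4); (1, 1, 0, 0, 0); (0, 0, 1, 1, 0); (0, 1, 0, 0, 0))


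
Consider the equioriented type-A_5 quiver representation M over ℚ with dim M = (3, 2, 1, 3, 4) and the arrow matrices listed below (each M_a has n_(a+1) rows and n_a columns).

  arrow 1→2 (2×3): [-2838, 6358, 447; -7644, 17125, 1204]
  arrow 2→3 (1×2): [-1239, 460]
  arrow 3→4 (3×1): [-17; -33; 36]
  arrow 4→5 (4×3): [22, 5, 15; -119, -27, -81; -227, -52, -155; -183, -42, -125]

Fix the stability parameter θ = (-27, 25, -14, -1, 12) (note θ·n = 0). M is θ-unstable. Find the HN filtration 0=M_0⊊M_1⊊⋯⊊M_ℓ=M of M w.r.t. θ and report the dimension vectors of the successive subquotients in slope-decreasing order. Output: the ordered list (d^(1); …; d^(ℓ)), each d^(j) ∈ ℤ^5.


Barcode: M ≅ I[1,1], I[1,2], I[1,5], I[4,5]^2, I[5,5]. HN layers by μ_θ (5 steps, strictly decreasing):
  μ^(1)=25; μ^(2)=12; μ^(3)=10/3; μ^(4)=-1; μ^(5)=-27

((0, 1, 0, 0, 0); (0, 0, 0, 0, 4); (0, 1, 1, 1, 0); (0, 0, 0, 2, 0); (3, 0, 0, 0, 0))


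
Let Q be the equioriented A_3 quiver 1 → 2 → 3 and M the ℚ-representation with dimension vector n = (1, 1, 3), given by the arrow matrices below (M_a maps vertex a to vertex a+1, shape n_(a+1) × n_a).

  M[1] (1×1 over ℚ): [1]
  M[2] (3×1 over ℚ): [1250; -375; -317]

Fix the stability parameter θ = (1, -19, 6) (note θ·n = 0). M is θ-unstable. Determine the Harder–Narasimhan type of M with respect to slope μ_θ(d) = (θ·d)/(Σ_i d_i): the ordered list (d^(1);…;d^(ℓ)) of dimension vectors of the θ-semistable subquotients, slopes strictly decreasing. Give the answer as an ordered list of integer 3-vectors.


Interval decomposition of M: I[1,3], I[3,3]^2.
HN type (ℓ=2): μ^(1)=6; μ^(2)=-9

((0, 0, 3); (1, 1, 0))


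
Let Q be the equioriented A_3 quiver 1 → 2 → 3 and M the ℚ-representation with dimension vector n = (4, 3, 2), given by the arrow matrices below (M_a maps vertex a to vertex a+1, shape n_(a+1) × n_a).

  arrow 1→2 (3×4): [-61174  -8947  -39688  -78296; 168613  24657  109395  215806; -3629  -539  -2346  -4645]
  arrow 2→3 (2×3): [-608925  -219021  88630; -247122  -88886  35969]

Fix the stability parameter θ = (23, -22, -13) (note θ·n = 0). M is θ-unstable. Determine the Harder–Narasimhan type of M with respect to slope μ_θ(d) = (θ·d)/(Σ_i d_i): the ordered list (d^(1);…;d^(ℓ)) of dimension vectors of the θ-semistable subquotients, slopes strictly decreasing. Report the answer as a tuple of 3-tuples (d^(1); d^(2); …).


Interval decomposition of M: I[1,1], I[1,2], I[1,3]^2.
HN type (ℓ=3): μ^(1)=23; μ^(2)=1/2; μ^(3)=-4

((1, 0, 0); (1, 1, 0); (2, 2, 2))


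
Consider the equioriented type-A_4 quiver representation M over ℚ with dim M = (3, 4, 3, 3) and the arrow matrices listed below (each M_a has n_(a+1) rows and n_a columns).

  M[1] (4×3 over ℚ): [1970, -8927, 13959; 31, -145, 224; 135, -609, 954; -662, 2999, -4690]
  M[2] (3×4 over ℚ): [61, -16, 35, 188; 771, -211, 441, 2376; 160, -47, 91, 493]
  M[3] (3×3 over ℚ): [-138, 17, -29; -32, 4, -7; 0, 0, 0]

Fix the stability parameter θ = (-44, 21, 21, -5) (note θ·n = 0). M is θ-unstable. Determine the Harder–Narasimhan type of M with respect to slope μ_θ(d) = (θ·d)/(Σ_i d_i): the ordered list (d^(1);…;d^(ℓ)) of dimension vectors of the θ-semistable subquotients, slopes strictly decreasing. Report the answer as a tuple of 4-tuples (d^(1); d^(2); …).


Barcode: M ≅ I[1,3], I[1,4]^2, I[2,2], I[4,4]. HN layers by μ_θ (4 steps, strictly decreasing):
  μ^(1)=21; μ^(2)=37/3; μ^(3)=-5; μ^(4)=-44

((0, 2, 1, 0); (0, 2, 2, 2); (0, 0, 0, 1); (3, 0, 0, 0))


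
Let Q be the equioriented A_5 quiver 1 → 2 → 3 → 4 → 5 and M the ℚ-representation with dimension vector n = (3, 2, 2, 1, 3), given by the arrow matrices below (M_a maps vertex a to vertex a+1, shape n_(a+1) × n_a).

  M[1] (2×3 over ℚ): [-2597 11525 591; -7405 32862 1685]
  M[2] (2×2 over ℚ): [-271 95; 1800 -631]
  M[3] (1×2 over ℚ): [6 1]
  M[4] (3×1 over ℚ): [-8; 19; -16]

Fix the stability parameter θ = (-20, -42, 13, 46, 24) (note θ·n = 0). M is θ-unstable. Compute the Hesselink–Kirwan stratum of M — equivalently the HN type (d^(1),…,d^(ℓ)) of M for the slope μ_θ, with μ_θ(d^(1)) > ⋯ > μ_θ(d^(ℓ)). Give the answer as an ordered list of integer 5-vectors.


Via rank(M_{q-1}∘⋯∘M_p): M ≅ I[1,1], I[1,3], I[1,5], I[5,5]^2.
μ_θ-semistable layers: μ^(1)=35; μ^(2)=24; μ^(3)=13; μ^(4)=-20; μ^(5)=-31

((0, 0, 0, 1, 1); (0, 0, 0, 0, 2); (0, 0, 2, 0, 0); (1, 0, 0, 0, 0); (2, 2, 0, 0, 0))


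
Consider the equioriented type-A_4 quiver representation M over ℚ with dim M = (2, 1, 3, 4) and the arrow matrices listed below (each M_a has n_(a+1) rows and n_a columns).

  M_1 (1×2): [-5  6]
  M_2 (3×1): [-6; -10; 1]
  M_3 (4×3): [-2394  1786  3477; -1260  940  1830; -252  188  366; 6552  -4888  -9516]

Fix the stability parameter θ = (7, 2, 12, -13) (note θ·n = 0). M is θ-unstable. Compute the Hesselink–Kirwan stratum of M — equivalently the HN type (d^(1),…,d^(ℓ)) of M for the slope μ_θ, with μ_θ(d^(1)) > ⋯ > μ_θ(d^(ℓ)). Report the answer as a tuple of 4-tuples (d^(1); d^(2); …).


Interval decomposition of M: I[1,1], I[1,4], I[3,3]^2, I[4,4]^3.
HN type (ℓ=4): μ^(1)=12; μ^(2)=7; μ^(3)=2; μ^(4)=-13

((0, 0, 2, 0); (1, 0, 0, 0); (1, 1, 1, 1); (0, 0, 0, 3))


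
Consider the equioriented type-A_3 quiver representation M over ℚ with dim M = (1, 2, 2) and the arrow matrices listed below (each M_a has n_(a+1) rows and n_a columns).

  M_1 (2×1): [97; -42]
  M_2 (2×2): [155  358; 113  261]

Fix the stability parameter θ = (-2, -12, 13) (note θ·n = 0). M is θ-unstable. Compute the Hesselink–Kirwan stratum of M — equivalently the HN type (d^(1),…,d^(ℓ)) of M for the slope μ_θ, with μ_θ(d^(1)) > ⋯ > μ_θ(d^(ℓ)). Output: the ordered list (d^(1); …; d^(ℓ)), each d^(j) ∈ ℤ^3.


Barcode: M ≅ I[1,3], I[2,3]. HN layers by μ_θ (3 steps, strictly decreasing):
  μ^(1)=13; μ^(2)=-7; μ^(3)=-12

((0, 0, 2); (1, 1, 0); (0, 1, 0))


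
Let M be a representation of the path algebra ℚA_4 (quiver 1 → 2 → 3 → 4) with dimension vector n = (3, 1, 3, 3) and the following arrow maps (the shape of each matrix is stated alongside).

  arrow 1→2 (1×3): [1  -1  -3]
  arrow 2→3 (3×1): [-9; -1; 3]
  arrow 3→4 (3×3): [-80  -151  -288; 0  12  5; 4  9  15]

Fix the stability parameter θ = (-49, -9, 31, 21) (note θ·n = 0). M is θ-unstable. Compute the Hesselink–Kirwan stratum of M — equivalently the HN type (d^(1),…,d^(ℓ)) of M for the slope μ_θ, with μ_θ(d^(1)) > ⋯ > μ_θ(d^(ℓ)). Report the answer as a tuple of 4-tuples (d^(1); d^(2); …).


Interval decomposition of M: I[1,1]^2, I[1,4], I[3,4]^2.
HN type (ℓ=3): μ^(1)=26; μ^(2)=-9; μ^(3)=-49

((0, 0, 3, 3); (0, 1, 0, 0); (3, 0, 0, 0))


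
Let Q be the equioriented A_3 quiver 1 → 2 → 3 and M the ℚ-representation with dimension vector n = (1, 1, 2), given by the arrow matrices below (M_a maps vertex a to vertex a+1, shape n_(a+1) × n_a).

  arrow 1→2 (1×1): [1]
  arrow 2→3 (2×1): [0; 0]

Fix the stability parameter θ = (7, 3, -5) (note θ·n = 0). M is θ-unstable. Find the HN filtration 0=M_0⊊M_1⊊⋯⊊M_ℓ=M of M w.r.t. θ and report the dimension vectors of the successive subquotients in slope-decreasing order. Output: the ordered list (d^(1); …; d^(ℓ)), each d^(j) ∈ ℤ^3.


Barcode: M ≅ I[1,2], I[3,3]^2. HN layers by μ_θ (2 steps, strictly decreasing):
  μ^(1)=5; μ^(2)=-5

((1, 1, 0); (0, 0, 2))


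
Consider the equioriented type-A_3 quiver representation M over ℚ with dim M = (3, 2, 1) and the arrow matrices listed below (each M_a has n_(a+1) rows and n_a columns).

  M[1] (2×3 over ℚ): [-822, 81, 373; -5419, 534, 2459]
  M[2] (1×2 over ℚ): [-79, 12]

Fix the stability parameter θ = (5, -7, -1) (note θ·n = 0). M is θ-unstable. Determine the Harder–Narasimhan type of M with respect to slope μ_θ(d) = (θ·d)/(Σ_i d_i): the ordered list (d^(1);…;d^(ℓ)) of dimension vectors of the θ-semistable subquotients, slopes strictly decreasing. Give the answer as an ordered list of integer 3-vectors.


Interval decomposition of M: I[1,1], I[1,2], I[1,3].
HN type (ℓ=2): μ^(1)=5; μ^(2)=-1

((1, 0, 0); (2, 2, 1))


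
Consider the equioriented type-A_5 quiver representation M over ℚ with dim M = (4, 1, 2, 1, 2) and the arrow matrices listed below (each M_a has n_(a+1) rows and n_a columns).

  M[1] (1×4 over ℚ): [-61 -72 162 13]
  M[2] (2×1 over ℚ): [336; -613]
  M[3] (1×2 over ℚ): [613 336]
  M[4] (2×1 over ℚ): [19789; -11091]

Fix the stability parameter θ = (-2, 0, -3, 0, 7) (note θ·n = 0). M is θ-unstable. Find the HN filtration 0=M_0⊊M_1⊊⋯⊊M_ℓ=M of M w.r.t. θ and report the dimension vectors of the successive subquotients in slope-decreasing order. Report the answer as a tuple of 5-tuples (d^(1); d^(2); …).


Interval decomposition of M: I[1,1]^3, I[1,3], I[3,5], I[5,5].
HN type (ℓ=5): μ^(1)=7; μ^(2)=0; μ^(3)=-3/2; μ^(4)=-2; μ^(5)=-3

((0, 0, 0, 0, 2); (0, 0, 0, 1, 0); (0, 1, 1, 0, 0); (4, 0, 0, 0, 0); (0, 0, 1, 0, 0))


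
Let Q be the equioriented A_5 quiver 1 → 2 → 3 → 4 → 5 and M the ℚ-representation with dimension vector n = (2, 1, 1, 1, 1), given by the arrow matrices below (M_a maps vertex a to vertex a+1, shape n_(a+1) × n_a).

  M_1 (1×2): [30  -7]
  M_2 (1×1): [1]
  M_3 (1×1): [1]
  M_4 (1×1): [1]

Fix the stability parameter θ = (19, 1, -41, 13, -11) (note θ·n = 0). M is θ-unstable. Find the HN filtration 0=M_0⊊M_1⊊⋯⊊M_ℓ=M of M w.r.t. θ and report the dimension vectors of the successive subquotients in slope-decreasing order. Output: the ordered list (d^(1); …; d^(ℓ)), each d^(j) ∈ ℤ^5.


Via rank(M_{q-1}∘⋯∘M_p): M ≅ I[1,1], I[1,5].
μ_θ-semistable layers: μ^(1)=19; μ^(2)=1; μ^(3)=-7

((1, 0, 0, 0, 0); (0, 0, 0, 1, 1); (1, 1, 1, 0, 0))


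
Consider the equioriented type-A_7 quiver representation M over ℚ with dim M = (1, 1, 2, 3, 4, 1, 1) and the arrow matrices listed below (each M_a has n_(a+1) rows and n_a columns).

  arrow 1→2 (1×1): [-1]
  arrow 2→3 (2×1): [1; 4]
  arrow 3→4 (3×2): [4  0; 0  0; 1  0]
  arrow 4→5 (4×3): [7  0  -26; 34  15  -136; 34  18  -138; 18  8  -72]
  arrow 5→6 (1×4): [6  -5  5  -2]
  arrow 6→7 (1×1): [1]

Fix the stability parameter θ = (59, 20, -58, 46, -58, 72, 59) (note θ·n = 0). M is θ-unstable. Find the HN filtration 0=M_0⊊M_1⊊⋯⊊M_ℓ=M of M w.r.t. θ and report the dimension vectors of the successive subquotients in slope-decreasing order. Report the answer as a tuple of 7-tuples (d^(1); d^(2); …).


Via rank(M_{q-1}∘⋯∘M_p): M ≅ I[1,7], I[3,3], I[4,5]^2, I[5,5].
μ_θ-semistable layers: μ^(1)=131/2; μ^(2)=9/5; μ^(3)=-6; μ^(4)=-58

((0, 0, 0, 0, 0, 1, 1); (1, 1, 1, 1, 1, 0, 0); (0, 0, 0, 2, 2, 0, 0); (0, 0, 1, 0, 1, 0, 0))


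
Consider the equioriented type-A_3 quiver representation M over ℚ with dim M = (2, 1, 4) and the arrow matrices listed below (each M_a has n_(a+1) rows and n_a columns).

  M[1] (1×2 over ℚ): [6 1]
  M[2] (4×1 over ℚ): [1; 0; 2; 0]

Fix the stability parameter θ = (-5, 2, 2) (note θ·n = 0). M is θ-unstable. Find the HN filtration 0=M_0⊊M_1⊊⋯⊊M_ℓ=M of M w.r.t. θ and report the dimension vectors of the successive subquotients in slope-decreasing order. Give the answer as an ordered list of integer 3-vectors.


Via rank(M_{q-1}∘⋯∘M_p): M ≅ I[1,1], I[1,3], I[3,3]^3.
μ_θ-semistable layers: μ^(1)=2; μ^(2)=-5

((0, 1, 4); (2, 0, 0))


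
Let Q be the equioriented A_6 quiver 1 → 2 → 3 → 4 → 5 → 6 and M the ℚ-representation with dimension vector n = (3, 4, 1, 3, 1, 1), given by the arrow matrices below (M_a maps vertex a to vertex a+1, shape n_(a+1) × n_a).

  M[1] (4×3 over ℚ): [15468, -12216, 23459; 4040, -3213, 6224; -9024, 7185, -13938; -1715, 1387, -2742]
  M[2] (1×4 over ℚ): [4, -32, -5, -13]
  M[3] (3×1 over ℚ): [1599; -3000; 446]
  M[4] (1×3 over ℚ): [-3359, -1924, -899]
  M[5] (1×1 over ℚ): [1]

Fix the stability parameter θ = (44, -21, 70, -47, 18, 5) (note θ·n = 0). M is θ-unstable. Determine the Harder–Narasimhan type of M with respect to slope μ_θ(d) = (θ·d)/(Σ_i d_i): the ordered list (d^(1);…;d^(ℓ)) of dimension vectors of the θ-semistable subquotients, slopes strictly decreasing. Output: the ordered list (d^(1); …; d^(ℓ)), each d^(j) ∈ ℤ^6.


Via rank(M_{q-1}∘⋯∘M_p): M ≅ I[1,2]^2, I[1,6], I[2,2], I[4,4]^2.
μ_θ-semistable layers: μ^(1)=23/2; μ^(2)=-21; μ^(3)=-47

((3, 3, 1, 1, 1, 1); (0, 1, 0, 0, 0, 0); (0, 0, 0, 2, 0, 0))
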